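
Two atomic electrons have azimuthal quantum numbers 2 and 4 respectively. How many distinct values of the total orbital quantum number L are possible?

The total orbital quantum number L ranges from |l₁ − l₂| to l₁ + l₂ in integer steps.
So L can be 2, 3, 4, 5, 6.
That is 5 values.

5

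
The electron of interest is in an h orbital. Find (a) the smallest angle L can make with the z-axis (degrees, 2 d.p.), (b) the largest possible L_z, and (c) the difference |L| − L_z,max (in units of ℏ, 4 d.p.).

For an h orbital, l = 5.
cos θ_min = 5/√30, so θ_min ≈ 24.09°.
L_z,max = lℏ = 5ℏ.
|L| − L_z,max = (√30 − 5)ℏ ≈ 0.4772ℏ.

θ_min ≈ 24.09°; L_z,max = 5ℏ; |L|−L_z,max ≈ 0.4772ℏ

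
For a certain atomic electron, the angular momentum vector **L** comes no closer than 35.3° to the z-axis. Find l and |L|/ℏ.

l = 2, |L| = √6 ℏ ≈ 2.449ℏ

At minimum angle, m_l = l, so cos θ = l/√(l(l+1)); cos²θ = l/(l+1) = 0.6661.
Thus l = 0.6661/(1 − 0.6661) ≈ 2.
Then |L| = ℏ√(2·3) = √6 ℏ.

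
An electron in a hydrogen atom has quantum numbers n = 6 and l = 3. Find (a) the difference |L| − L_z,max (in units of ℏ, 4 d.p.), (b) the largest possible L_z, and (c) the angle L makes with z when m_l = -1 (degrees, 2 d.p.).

|L| − L_z,max = (2√3 − 3)ℏ ≈ 0.4641ℏ.
L_z,max = lℏ = 3ℏ.
For m_l = -1: cos θ = -1/√12, θ ≈ 106.78°.

|L|−L_z,max ≈ 0.4641ℏ; L_z,max = 3ℏ; θ(m_l=-1) ≈ 106.78°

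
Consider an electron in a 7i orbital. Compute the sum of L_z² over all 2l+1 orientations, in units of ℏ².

Σ(L_z)² = 182 ℏ²

The 7i subshell has l = 6.
m_l ∈ {-6, -5, -4, -3, -2, -1, 0, 1, 2, 3, 4, 5, 6}.
Σ m_l² = 2·(1 + 4 + 9 + 16 + 25 + 36) = 182.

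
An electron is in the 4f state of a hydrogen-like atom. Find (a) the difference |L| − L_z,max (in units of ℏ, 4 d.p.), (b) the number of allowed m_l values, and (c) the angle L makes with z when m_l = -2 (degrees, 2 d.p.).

For 4f, l = 3.
|L| − L_z,max = (2√3 − 3)ℏ ≈ 0.4641ℏ.
There are 2l+1 = 7 values of m_l.
For m_l = -2: cos θ = -2/√12, θ ≈ 125.26°.

|L|−L_z,max ≈ 0.4641ℏ; 7 values; θ(m_l=-2) ≈ 125.26°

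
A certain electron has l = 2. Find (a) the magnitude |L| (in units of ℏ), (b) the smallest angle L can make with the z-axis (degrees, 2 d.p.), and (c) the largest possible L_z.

|L| = ℏ√(2·3) = √6 ℏ ≈ 2.449ℏ.
cos θ_min = 2/√6, so θ_min ≈ 35.26°.
L_z,max = lℏ = 2ℏ.

|L| = √6 ℏ ≈ 2.449ℏ; θ_min ≈ 35.26°; L_z,max = 2ℏ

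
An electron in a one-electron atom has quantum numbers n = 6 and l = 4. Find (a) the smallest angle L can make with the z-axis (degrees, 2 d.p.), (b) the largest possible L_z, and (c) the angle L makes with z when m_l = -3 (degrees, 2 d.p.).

cos θ_min = 4/√20, so θ_min ≈ 26.57°.
L_z,max = lℏ = 4ℏ.
For m_l = -3: cos θ = -3/√20, θ ≈ 132.13°.

θ_min ≈ 26.57°; L_z,max = 4ℏ; θ(m_l=-3) ≈ 132.13°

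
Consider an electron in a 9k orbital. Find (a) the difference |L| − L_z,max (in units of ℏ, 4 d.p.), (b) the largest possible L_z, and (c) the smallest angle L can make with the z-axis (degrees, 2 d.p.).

For 9k, l = 7.
|L| − L_z,max = (2√14 − 7)ℏ ≈ 0.4833ℏ.
L_z,max = lℏ = 7ℏ.
cos θ_min = 7/√56, so θ_min ≈ 20.70°.

|L|−L_z,max ≈ 0.4833ℏ; L_z,max = 7ℏ; θ_min ≈ 20.70°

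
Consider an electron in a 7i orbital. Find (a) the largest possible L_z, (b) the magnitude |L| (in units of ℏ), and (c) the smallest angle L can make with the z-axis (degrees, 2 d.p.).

The 7i subshell has l = 6.
L_z,max = lℏ = 6ℏ.
|L| = ℏ√(6·7) = √42 ℏ ≈ 6.481ℏ.
cos θ_min = 6/√42, so θ_min ≈ 22.21°.

L_z,max = 6ℏ; |L| = √42 ℏ ≈ 6.481ℏ; θ_min ≈ 22.21°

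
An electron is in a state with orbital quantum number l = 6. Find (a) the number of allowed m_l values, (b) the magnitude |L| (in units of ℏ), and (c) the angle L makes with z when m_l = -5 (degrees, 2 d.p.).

There are 2l+1 = 13 values of m_l.
|L| = ℏ√(6·7) = √42 ℏ ≈ 6.481ℏ.
For m_l = -5: cos θ = -5/√42, θ ≈ 140.49°.

13 values; |L| = √42 ℏ ≈ 6.481ℏ; θ(m_l=-5) ≈ 140.49°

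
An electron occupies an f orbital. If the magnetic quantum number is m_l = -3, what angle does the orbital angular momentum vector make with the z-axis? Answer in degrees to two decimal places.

θ ≈ 150.00°

For an f orbital, l = 3.
|L| = √(l(l+1)) ℏ = 2√3 ℏ.
L_z = m_l ℏ = −3ℏ.
cos θ = L_z/|L| = -3/√12, so θ ≈ 150.00°.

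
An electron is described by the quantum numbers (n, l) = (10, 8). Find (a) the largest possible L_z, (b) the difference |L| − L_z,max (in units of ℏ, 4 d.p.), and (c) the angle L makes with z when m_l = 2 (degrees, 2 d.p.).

L_z,max = 8ℏ; |L|−L_z,max ≈ 0.4853ℏ; θ(m_l=2) ≈ 76.37°

L_z,max = lℏ = 8ℏ.
|L| − L_z,max = (6√2 − 8)ℏ ≈ 0.4853ℏ.
For m_l = 2: cos θ = 2/√72, θ ≈ 76.37°.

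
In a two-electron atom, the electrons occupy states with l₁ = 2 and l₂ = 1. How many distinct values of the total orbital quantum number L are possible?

By the triangle rule, |l₁ − l₂| ≤ L ≤ l₁ + l₂.
Allowed values: L = 1, 2, 3.
That is 3 values.

3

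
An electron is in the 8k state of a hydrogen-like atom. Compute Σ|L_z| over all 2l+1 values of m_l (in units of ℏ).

Σ|L_z| = 56 ℏ

The 8k subshell has l = 7.
m_l ∈ {-7, -6, -5, -4, -3, -2, -1, 0, 1, 2, 3, 4, 5, 6, 7}.
Σ|m_l| = l(l+1) = 56.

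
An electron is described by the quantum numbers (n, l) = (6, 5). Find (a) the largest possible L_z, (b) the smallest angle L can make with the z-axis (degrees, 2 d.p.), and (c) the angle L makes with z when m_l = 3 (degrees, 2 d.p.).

L_z,max = lℏ = 5ℏ.
cos θ_min = 5/√30, so θ_min ≈ 24.09°.
For m_l = 3: cos θ = 3/√30, θ ≈ 56.79°.

L_z,max = 5ℏ; θ_min ≈ 24.09°; θ(m_l=3) ≈ 56.79°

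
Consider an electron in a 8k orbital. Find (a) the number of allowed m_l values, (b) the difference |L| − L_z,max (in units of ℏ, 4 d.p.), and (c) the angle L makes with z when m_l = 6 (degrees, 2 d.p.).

The 8k subshell has l = 7.
There are 2l+1 = 15 values of m_l.
|L| − L_z,max = (2√14 − 7)ℏ ≈ 0.4833ℏ.
For m_l = 6: cos θ = 6/√56, θ ≈ 36.70°.

15 values; |L|−L_z,max ≈ 0.4833ℏ; θ(m_l=6) ≈ 36.70°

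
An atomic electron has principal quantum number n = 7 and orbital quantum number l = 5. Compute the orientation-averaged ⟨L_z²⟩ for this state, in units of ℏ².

⟨L_z²⟩ = 10 ℏ²

m_l ∈ {-5, -4, -3, -2, -1, 0, 1, 2, 3, 4, 5}.
⟨L_z²⟩ = ℏ²·(Σ m_l²)/(2l+1) = ℏ²·110/11 = 10ℏ².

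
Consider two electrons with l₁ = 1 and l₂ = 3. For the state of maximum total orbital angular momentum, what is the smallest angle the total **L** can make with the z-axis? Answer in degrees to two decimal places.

L runs from |1 − 3| = 2 to 1 + 3 = 4.
L ∈ {2, 3, 4}.
The maximum is L = 4, with |L_tot| = ℏ√(4·5) = 2√5 ℏ.
The minimum angle with z is arccos(4/√20) ≈ 26.57°.

θ_min ≈ 26.57°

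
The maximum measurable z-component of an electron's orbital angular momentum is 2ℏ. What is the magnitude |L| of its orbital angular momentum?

The maximum L_z equals lℏ, giving l = 2.
|L| = ℏ√(l(l+1)) = √6 ℏ.

|L| = √6 ℏ ≈ 2.449ℏ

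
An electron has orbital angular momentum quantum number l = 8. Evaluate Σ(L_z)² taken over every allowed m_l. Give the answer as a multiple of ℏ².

The allowed m_l values are -8, -7, -6, -5, -4, -3, -2, -1, 0, 1, 2, 3, 4, 5, 6, 7, 8.
Summing m² from −8 to 8: Σ m_l² = 408.

Σ(L_z)² = 408 ℏ²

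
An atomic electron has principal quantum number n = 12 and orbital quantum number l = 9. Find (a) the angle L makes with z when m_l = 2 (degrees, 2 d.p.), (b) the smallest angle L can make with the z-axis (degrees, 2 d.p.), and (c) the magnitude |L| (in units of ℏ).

For m_l = 2: cos θ = 2/√90, θ ≈ 77.83°.
cos θ_min = 9/√90, so θ_min ≈ 18.43°.
|L| = ℏ√(9·10) = 3√10 ℏ ≈ 9.487ℏ.

θ(m_l=2) ≈ 77.83°; θ_min ≈ 18.43°; |L| = 3√10 ℏ ≈ 9.487ℏ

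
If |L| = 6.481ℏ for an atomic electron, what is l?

l = 6

(|L|/ℏ)² = l(l+1) = 42.
l² + l − 42 = 0 ⇒ l = 6.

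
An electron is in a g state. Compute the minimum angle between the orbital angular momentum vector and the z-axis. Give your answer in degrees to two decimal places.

θ_min ≈ 26.57°

A g state has l = 4.
|L|² = l(l+1)ℏ² = 20ℏ², so |L| = 2√5 ℏ.
The smallest angle corresponds to the largest L_z, i.e. m_l = l = 4, giving L_z = 4ℏ.
cos θ_min = 4/√20, so θ_min ≈ 26.57°.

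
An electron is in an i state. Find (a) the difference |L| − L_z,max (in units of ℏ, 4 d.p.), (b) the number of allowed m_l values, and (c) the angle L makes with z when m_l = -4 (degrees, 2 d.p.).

|L|−L_z,max ≈ 0.4807ℏ; 13 values; θ(m_l=-4) ≈ 128.11°

For an i orbital, l = 6.
|L| − L_z,max = (√42 − 6)ℏ ≈ 0.4807ℏ.
There are 2l+1 = 13 values of m_l.
For m_l = -4: cos θ = -4/√42, θ ≈ 128.11°.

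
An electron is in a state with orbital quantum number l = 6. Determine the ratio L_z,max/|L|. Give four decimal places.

|L| = √42 ℏ ≈ 6.4807ℏ, while L_z,max = lℏ = 6ℏ.
L_z,max/|L| = 6/√42 = 0.9258.

L_z,max/|L| = 0.9258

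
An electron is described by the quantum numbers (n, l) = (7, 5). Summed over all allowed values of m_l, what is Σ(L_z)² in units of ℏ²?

m_l runs from −5 to 5, i.e. {-5, -4, -3, -2, -1, 0, 1, 2, 3, 4, 5}.
Σ m_l² = 2·(1 + 4 + 9 + 16 + 25) = 110.

Σ(L_z)² = 110 ℏ²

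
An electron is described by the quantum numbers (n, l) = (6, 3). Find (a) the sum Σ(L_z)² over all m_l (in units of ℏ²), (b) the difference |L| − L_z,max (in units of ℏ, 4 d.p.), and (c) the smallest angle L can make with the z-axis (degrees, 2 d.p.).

Σ(L_z)² = 28 ℏ²; |L|−L_z,max ≈ 0.4641ℏ; θ_min ≈ 30.00°

Σ m_l² = 28, so Σ(L_z)² = 28 ℏ².
|L| − L_z,max = (2√3 − 3)ℏ ≈ 0.4641ℏ.
cos θ_min = 3/√12, so θ_min ≈ 30.00°.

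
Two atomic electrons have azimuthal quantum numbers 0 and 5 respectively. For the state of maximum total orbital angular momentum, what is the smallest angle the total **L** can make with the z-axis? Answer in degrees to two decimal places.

The total orbital quantum number L ranges from |l₁ − l₂| to l₁ + l₂ in integer steps.
Allowed values: L = 5.
The maximum is L = 5, with |L_tot| = ℏ√(5·6) = √30 ℏ.
The minimum angle with z is arccos(5/√30) ≈ 24.09°.

θ_min ≈ 24.09°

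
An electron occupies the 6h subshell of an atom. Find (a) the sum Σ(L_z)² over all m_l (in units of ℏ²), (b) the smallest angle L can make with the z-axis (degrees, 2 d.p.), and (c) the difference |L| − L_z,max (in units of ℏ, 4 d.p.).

Σ(L_z)² = 110 ℏ²; θ_min ≈ 24.09°; |L|−L_z,max ≈ 0.4772ℏ

6h means n = 6, l = 5.
Σ m_l² = 110, so Σ(L_z)² = 110 ℏ².
cos θ_min = 5/√30, so θ_min ≈ 24.09°.
|L| − L_z,max = (√30 − 5)ℏ ≈ 0.4772ℏ.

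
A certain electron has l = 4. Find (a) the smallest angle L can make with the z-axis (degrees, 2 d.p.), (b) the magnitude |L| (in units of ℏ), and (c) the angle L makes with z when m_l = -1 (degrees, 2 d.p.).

cos θ_min = 4/√20, so θ_min ≈ 26.57°.
|L| = ℏ√(4·5) = 2√5 ℏ ≈ 4.472ℏ.
For m_l = -1: cos θ = -1/√20, θ ≈ 102.92°.

θ_min ≈ 26.57°; |L| = 2√5 ℏ ≈ 4.472ℏ; θ(m_l=-1) ≈ 102.92°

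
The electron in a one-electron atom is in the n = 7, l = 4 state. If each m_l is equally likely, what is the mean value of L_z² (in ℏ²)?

The allowed m_l values are -4, -3, -2, -1, 0, 1, 2, 3, 4.
⟨L_z²⟩ = ℏ²·(Σ m_l²)/(2l+1) = ℏ²·60/9 = 6.667ℏ².

⟨L_z²⟩ = 6.667 ℏ²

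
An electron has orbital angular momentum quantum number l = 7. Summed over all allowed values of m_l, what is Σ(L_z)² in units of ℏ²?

m_l ∈ {-7, -6, -5, -4, -3, -2, -1, 0, 1, 2, 3, 4, 5, 6, 7}.
Σ m_l² = 2·(1 + 4 + 9 + 16 + 25 + 36 + 49) = 280.

Σ(L_z)² = 280 ℏ²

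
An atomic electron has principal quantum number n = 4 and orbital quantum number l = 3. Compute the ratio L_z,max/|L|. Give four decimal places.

|L| = 2√3 ℏ ≈ 3.4641ℏ, while L_z,max = lℏ = 3ℏ.
L_z,max/|L| = 3/√12 = 0.8660.

L_z,max/|L| = 0.8660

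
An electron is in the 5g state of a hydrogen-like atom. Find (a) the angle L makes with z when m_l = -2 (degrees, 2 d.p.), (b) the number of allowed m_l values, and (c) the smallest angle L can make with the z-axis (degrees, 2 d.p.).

5g means n = 5, l = 4.
For m_l = -2: cos θ = -2/√20, θ ≈ 116.57°.
There are 2l+1 = 9 values of m_l.
cos θ_min = 4/√20, so θ_min ≈ 26.57°.

θ(m_l=-2) ≈ 116.57°; 9 values; θ_min ≈ 26.57°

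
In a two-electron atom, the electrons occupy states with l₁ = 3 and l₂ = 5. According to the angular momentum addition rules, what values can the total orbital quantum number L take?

Angular momentum addition gives L = |l₁ − l₂|, …, l₁ + l₂.
Allowed values: L = 2, 3, 4, 5, 6, 7, 8.

L = 2, 3, 4, 5, 6, 7, 8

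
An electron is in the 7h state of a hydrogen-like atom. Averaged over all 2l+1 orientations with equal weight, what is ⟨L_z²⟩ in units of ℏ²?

⟨L_z²⟩ = 10 ℏ²

7h means n = 7, l = 5.
The allowed m_l values are -5, -4, -3, -2, -1, 0, 1, 2, 3, 4, 5.
⟨L_z²⟩ = ℏ²·(Σ m_l²)/(2l+1) = ℏ²·110/11 = 10ℏ².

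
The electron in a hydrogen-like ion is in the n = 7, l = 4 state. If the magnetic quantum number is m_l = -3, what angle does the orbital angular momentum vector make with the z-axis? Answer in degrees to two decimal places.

|L| = ℏ√(l(l+1)) = 2√5 ℏ.
L_z = m_l ℏ = −3ℏ.
cos θ = L_z/|L| = -3/√20, so θ ≈ 132.13°.

θ ≈ 132.13°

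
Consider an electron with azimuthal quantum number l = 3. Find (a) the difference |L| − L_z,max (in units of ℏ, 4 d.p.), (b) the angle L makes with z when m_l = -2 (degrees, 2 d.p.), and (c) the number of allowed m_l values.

|L|−L_z,max ≈ 0.4641ℏ; θ(m_l=-2) ≈ 125.26°; 7 values

|L| − L_z,max = (2√3 − 3)ℏ ≈ 0.4641ℏ.
For m_l = -2: cos θ = -2/√12, θ ≈ 125.26°.
There are 2l+1 = 7 values of m_l.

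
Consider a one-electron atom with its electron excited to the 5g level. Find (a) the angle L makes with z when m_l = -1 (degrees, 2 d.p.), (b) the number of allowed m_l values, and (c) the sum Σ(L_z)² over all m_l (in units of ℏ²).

θ(m_l=-1) ≈ 102.92°; 9 values; Σ(L_z)² = 60 ℏ²

The 5g level has l = 4.
For m_l = -1: cos θ = -1/√20, θ ≈ 102.92°.
There are 2l+1 = 9 values of m_l.
Σ m_l² = 60, so Σ(L_z)² = 60 ℏ².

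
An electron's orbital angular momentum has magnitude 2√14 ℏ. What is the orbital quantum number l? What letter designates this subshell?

l = 7 (k orbital)

|L| = ℏ√(l(l+1)), so l(l+1) = 56.
l² + l − 56 = 0 ⇒ l = 7.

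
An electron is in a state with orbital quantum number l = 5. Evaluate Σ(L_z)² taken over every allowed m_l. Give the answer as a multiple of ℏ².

Σ(L_z)² = 110 ℏ²

m_l runs from −5 to 5, i.e. {-5, -4, -3, -2, -1, 0, 1, 2, 3, 4, 5}.
Σ m_l² = l(l+1)(2l+1)/3 = 5·6·11/3 = 110.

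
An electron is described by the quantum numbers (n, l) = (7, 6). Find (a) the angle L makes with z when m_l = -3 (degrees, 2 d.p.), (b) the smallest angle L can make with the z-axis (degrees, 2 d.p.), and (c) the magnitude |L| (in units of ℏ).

For m_l = -3: cos θ = -3/√42, θ ≈ 117.58°.
cos θ_min = 6/√42, so θ_min ≈ 22.21°.
|L| = ℏ√(6·7) = √42 ℏ ≈ 6.481ℏ.

θ(m_l=-3) ≈ 117.58°; θ_min ≈ 22.21°; |L| = √42 ℏ ≈ 6.481ℏ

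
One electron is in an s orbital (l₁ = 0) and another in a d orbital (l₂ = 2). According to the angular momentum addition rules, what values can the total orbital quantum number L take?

L = 2

L runs from |0 − 2| = 2 to 0 + 2 = 2.
L ∈ {2}.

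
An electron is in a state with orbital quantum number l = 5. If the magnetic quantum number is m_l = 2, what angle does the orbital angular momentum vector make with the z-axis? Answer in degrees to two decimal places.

θ ≈ 68.58°

|L| = ℏ√(l(l+1)) = √30 ℏ.
L_z = m_l ℏ = 2ℏ.
cos θ = L_z/|L| = 2/√30, so θ ≈ 68.58°.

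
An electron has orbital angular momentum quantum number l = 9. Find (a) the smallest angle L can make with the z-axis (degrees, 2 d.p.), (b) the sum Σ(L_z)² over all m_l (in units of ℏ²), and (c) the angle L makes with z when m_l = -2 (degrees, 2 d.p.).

θ_min ≈ 18.43°; Σ(L_z)² = 570 ℏ²; θ(m_l=-2) ≈ 102.17°

cos θ_min = 9/√90, so θ_min ≈ 18.43°.
Σ m_l² = 570, so Σ(L_z)² = 570 ℏ².
For m_l = -2: cos θ = -2/√90, θ ≈ 102.17°.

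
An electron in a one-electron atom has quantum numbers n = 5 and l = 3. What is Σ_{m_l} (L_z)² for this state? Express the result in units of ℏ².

The allowed m_l values are -3, -2, -1, 0, 1, 2, 3.
Summing m² from −3 to 3: Σ m_l² = 28.

Σ(L_z)² = 28 ℏ²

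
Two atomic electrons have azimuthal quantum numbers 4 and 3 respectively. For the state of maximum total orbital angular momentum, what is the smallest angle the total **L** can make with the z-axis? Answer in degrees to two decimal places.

By the triangle rule, |l₁ − l₂| ≤ L ≤ l₁ + l₂.
So L can be 1, 2, 3, 4, 5, 6, 7.
The maximum is L = 7, with |L_tot| = ℏ√(7·8) = 2√14 ℏ.
The minimum angle with z is arccos(7/√56) ≈ 20.70°.

θ_min ≈ 20.70°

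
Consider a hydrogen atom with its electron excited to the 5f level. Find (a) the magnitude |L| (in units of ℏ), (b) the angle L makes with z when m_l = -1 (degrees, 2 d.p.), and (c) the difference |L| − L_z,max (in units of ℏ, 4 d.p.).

|L| = 2√3 ℏ ≈ 3.464ℏ; θ(m_l=-1) ≈ 106.78°; |L|−L_z,max ≈ 0.4641ℏ

The 5f level has l = 3.
|L| = ℏ√(3·4) = 2√3 ℏ ≈ 3.464ℏ.
For m_l = -1: cos θ = -1/√12, θ ≈ 106.78°.
|L| − L_z,max = (2√3 − 3)ℏ ≈ 0.4641ℏ.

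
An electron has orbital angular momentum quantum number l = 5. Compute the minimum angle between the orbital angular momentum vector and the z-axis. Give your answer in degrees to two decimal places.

θ_min ≈ 24.09°

|L| = ℏ√(l(l+1)) = √30 ℏ.
The smallest angle corresponds to the largest L_z, i.e. m_l = l = 5, giving L_z = 5ℏ.
cos θ_min = 5/√30, so θ_min ≈ 24.09°.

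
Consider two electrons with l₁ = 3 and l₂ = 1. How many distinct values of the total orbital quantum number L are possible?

By the triangle rule, |l₁ − l₂| ≤ L ≤ l₁ + l₂.
So L can be 2, 3, 4.
That is 3 values.

3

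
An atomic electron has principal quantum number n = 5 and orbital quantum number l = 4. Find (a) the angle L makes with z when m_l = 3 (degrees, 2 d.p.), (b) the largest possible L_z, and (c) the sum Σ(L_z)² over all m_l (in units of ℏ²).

For m_l = 3: cos θ = 3/√20, θ ≈ 47.87°.
L_z,max = lℏ = 4ℏ.
Σ m_l² = 60, so Σ(L_z)² = 60 ℏ².

θ(m_l=3) ≈ 47.87°; L_z,max = 4ℏ; Σ(L_z)² = 60 ℏ²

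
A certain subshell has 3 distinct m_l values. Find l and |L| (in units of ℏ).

l = 1, |L| = √2 ℏ ≈ 1.414ℏ

2l + 1 = 3 ⇒ l = 1.
Then |L| = √(l(l+1)) ℏ = √2 ℏ.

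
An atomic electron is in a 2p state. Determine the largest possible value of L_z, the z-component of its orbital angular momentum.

2p means n = 2, l = 1.
L_z = m_l ℏ with m_l ∈ {−1, …, 1}; the maximum is m_l = 1.

L_z,max = 1ℏ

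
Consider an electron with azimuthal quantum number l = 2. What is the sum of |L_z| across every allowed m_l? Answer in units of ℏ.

The allowed m_l values are -2, -1, 0, 1, 2.
Σ|m_l| = 2(1+2+…+2) = 6.

Σ|L_z| = 6 ℏ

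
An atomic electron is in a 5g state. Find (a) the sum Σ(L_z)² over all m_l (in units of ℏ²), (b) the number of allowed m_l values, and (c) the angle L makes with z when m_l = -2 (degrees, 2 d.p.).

Σ(L_z)² = 60 ℏ²; 9 values; θ(m_l=-2) ≈ 116.57°

For 5g, l = 4.
Σ m_l² = 60, so Σ(L_z)² = 60 ℏ².
There are 2l+1 = 9 values of m_l.
For m_l = -2: cos θ = -2/√20, θ ≈ 116.57°.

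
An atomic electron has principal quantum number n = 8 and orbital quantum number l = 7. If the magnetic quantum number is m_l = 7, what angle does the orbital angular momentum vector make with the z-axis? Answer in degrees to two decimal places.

θ ≈ 20.70°

|L| = √(l(l+1)) ℏ = 2√14 ℏ.
L_z = m_l ℏ = 7ℏ.
cos θ = L_z/|L| = 7/√56, so θ ≈ 20.70°.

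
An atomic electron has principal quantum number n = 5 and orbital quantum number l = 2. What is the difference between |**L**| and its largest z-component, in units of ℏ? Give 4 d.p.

|L| − L_z,max ≈ 0.4495ℏ

|L| = √6 ℏ ≈ 2.4495ℏ, while L_z,max = lℏ = 2ℏ.
The difference is (√6 − 2)ℏ ≈ 0.4495ℏ.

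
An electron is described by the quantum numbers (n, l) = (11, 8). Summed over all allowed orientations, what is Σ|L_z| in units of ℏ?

m_l ∈ {-8, -7, -6, -5, -4, -3, -2, -1, 0, 1, 2, 3, 4, 5, 6, 7, 8}.
Σ|m_l| = 2·8(8+1)/2 = 72.

Σ|L_z| = 72 ℏ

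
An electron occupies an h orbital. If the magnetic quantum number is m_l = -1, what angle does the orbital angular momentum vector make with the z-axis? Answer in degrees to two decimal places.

θ ≈ 100.52°

The letter h corresponds to l = 5.
|L| = √(l(l+1)) ℏ = √30 ℏ.
L_z = m_l ℏ = −1ℏ.
cos θ = L_z/|L| = -1/√30, so θ ≈ 100.52°.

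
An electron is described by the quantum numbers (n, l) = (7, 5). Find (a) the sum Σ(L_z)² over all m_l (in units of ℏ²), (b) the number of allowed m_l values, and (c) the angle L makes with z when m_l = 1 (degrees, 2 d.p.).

Σ(L_z)² = 110 ℏ²; 11 values; θ(m_l=1) ≈ 79.48°

Σ m_l² = 110, so Σ(L_z)² = 110 ℏ².
There are 2l+1 = 11 values of m_l.
For m_l = 1: cos θ = 1/√30, θ ≈ 79.48°.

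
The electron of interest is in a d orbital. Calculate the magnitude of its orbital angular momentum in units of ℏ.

For a d orbital, l = 2.
|L| = ℏ√(l(l+1)) = ℏ√(2·3) = √6 ℏ

|L| = √6 ℏ ≈ 2.449ℏ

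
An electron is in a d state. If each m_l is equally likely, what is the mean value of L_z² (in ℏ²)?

The letter d corresponds to l = 2.
The allowed m_l values are -2, -1, 0, 1, 2.
⟨L_z²⟩ = ℏ²·l(l+1)/3 = 2ℏ².

⟨L_z²⟩ = 2 ℏ²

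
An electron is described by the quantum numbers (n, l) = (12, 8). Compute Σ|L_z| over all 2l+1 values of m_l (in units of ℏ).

m_l runs from −8 to 8, i.e. {-8, -7, -6, -5, -4, -3, -2, -1, 0, 1, 2, 3, 4, 5, 6, 7, 8}.
Σ|m_l| = 2·8(8+1)/2 = 72.

Σ|L_z| = 72 ℏ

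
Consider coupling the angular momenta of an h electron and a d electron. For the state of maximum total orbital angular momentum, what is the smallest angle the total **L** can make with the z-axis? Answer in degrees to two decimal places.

By the triangle rule, |l₁ − l₂| ≤ L ≤ l₁ + l₂.
Allowed values: L = 3, 4, 5, 6, 7.
The maximum is L = 7, with |L_tot| = ℏ√(7·8) = 2√14 ℏ.
The minimum angle with z is arccos(7/√56) ≈ 20.70°.

θ_min ≈ 20.70°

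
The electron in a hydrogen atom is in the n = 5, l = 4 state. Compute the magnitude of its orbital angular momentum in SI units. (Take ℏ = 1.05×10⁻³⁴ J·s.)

|L| = ℏ√(l(l+1)) = ℏ√(4·5) = 2√5 ℏ
Numerically, |L| = 4.472 × (1.05×10⁻³⁴ J·s) = 4.70×10⁻³⁴ J·s.

|L| = 4.70×10⁻³⁴ J·s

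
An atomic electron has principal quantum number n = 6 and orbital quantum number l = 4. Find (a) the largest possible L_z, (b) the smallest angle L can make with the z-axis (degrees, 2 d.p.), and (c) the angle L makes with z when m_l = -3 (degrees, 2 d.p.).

L_z,max = lℏ = 4ℏ.
cos θ_min = 4/√20, so θ_min ≈ 26.57°.
For m_l = -3: cos θ = -3/√20, θ ≈ 132.13°.

L_z,max = 4ℏ; θ_min ≈ 26.57°; θ(m_l=-3) ≈ 132.13°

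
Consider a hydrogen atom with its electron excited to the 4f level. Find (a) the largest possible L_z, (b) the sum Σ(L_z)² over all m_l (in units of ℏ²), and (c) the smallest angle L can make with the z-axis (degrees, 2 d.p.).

The 4f level has l = 3.
L_z,max = lℏ = 3ℏ.
Σ m_l² = 28, so Σ(L_z)² = 28 ℏ².
cos θ_min = 3/√12, so θ_min ≈ 30.00°.

L_z,max = 3ℏ; Σ(L_z)² = 28 ℏ²; θ_min ≈ 30.00°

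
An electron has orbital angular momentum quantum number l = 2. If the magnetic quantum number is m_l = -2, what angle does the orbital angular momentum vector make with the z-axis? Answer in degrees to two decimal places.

θ ≈ 144.74°

|L| = √(l(l+1)) ℏ = √6 ℏ.
L_z = m_l ℏ = −2ℏ.
cos θ = L_z/|L| = -2/√6, so θ ≈ 144.74°.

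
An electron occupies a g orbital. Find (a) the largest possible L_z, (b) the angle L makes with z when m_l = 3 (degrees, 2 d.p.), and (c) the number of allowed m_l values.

L_z,max = 4ℏ; θ(m_l=3) ≈ 47.87°; 9 values

G corresponds to l = 4.
L_z,max = lℏ = 4ℏ.
For m_l = 3: cos θ = 3/√20, θ ≈ 47.87°.
There are 2l+1 = 9 values of m_l.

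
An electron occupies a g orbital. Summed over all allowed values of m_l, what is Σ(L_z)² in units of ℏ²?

Σ(L_z)² = 60 ℏ²

The letter g corresponds to l = 4.
The allowed m_l values are -4, -3, -2, -1, 0, 1, 2, 3, 4.
Σ m_l² = 2·(1 + 4 + 9 + 16) = 60.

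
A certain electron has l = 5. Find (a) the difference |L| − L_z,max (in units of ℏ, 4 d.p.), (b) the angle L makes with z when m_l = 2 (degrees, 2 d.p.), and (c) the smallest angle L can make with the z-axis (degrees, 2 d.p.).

|L| − L_z,max = (√30 − 5)ℏ ≈ 0.4772ℏ.
For m_l = 2: cos θ = 2/√30, θ ≈ 68.58°.
cos θ_min = 5/√30, so θ_min ≈ 24.09°.

|L|−L_z,max ≈ 0.4772ℏ; θ(m_l=2) ≈ 68.58°; θ_min ≈ 24.09°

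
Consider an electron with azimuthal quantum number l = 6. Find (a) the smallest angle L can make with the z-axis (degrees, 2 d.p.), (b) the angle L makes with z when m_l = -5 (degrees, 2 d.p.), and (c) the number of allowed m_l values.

cos θ_min = 6/√42, so θ_min ≈ 22.21°.
For m_l = -5: cos θ = -5/√42, θ ≈ 140.49°.
There are 2l+1 = 13 values of m_l.

θ_min ≈ 22.21°; θ(m_l=-5) ≈ 140.49°; 13 values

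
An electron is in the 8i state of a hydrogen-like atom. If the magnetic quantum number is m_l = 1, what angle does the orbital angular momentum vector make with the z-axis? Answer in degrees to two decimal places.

θ ≈ 81.12°

The 8i subshell has l = 6.
|L| = ℏ√(l(l+1)) = √42 ℏ.
L_z = m_l ℏ = 1ℏ.
cos θ = L_z/|L| = 1/√42, so θ ≈ 81.12°.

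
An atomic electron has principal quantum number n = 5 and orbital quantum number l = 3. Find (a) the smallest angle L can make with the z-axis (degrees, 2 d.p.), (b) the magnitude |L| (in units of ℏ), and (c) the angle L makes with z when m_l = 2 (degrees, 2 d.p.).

cos θ_min = 3/√12, so θ_min ≈ 30.00°.
|L| = ℏ√(3·4) = 2√3 ℏ ≈ 3.464ℏ.
For m_l = 2: cos θ = 2/√12, θ ≈ 54.74°.

θ_min ≈ 30.00°; |L| = 2√3 ℏ ≈ 3.464ℏ; θ(m_l=2) ≈ 54.74°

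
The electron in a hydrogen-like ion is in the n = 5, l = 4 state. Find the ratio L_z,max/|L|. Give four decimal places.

L_z,max/|L| = 0.8944

|L| = 2√5 ℏ ≈ 4.4721ℏ, while L_z,max = lℏ = 4ℏ.
L_z,max/|L| = 4/√20 = 0.8944.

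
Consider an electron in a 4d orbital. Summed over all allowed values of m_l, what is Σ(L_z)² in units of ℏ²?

The 4d subshell has l = 2.
The allowed m_l values are -2, -1, 0, 1, 2.
Σ m_l² = l(l+1)(2l+1)/3 = 2·3·5/3 = 10.

Σ(L_z)² = 10 ℏ²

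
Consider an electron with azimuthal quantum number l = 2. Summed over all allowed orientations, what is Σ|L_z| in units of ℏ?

m_l runs from −2 to 2, i.e. {-2, -1, 0, 1, 2}.
Σ|m_l| = 2·2(2+1)/2 = 6.

Σ|L_z| = 6 ℏ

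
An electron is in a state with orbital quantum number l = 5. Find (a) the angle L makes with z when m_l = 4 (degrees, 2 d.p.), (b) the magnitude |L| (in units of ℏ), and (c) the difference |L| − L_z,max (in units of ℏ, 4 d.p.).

For m_l = 4: cos θ = 4/√30, θ ≈ 43.09°.
|L| = ℏ√(5·6) = √30 ℏ ≈ 5.477ℏ.
|L| − L_z,max = (√30 − 5)ℏ ≈ 0.4772ℏ.

θ(m_l=4) ≈ 43.09°; |L| = √30 ℏ ≈ 5.477ℏ; |L|−L_z,max ≈ 0.4772ℏ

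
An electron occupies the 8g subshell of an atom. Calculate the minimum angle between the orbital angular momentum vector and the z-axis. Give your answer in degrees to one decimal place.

θ_min ≈ 26.6°

8g means n = 8, l = 4.
|L| = √(l(l+1)) ℏ = 2√5 ℏ.
The smallest angle corresponds to the largest L_z, i.e. m_l = l = 4, giving L_z = 4ℏ.
cos θ_min = 4/√20, so θ_min ≈ 26.6°.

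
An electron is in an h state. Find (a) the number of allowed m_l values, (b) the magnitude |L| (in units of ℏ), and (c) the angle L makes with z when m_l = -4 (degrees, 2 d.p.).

11 values; |L| = √30 ℏ ≈ 5.477ℏ; θ(m_l=-4) ≈ 136.91°

The letter h corresponds to l = 5.
There are 2l+1 = 11 values of m_l.
|L| = ℏ√(5·6) = √30 ℏ ≈ 5.477ℏ.
For m_l = -4: cos θ = -4/√30, θ ≈ 136.91°.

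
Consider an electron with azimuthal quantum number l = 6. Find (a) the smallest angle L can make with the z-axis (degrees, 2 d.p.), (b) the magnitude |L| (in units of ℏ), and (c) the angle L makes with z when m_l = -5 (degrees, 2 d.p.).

θ_min ≈ 22.21°; |L| = √42 ℏ ≈ 6.481ℏ; θ(m_l=-5) ≈ 140.49°

cos θ_min = 6/√42, so θ_min ≈ 22.21°.
|L| = ℏ√(6·7) = √42 ℏ ≈ 6.481ℏ.
For m_l = -5: cos θ = -5/√42, θ ≈ 140.49°.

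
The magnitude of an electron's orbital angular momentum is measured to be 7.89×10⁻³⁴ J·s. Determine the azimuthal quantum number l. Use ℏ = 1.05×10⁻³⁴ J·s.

In units of ℏ, |L| ≈ 7.514.
Set l(l+1) = 56.46; the integer solution is l = 7.

l = 7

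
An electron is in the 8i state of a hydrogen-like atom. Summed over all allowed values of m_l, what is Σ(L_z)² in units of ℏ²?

Σ(L_z)² = 182 ℏ²

For 8i, l = 6.
m_l ∈ {-6, -5, -4, -3, -2, -1, 0, 1, 2, 3, 4, 5, 6}.
Σ m_l² = 2·(1 + 4 + 9 + 16 + 25 + 36) = 182.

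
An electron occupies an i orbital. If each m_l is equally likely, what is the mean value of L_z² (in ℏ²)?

⟨L_z²⟩ = 14 ℏ²

An i state has l = 6.
The allowed m_l values are -6, -5, -4, -3, -2, -1, 0, 1, 2, 3, 4, 5, 6.
⟨L_z²⟩ = ℏ²·l(l+1)/3 = 14ℏ².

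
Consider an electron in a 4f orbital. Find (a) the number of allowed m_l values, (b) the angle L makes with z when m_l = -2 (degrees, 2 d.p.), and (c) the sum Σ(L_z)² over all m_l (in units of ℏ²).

The 4f subshell has l = 3.
There are 2l+1 = 7 values of m_l.
For m_l = -2: cos θ = -2/√12, θ ≈ 125.26°.
Σ m_l² = 28, so Σ(L_z)² = 28 ℏ².

7 values; θ(m_l=-2) ≈ 125.26°; Σ(L_z)² = 28 ℏ²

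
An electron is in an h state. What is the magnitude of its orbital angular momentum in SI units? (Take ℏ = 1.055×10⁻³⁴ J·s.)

The letter h corresponds to l = 5.
|L| = ℏ√(l(l+1)) = ℏ√(5·6) = √30 ℏ
Numerically, |L| = 5.477 × (1.055×10⁻³⁴ J·s) = 5.778×10⁻³⁴ J·s.

|L| = 5.778×10⁻³⁴ J·s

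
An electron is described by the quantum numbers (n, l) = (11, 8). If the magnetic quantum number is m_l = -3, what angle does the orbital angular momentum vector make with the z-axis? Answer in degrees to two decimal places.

|L| = ℏ√(l(l+1)) = 6√2 ℏ.
L_z = m_l ℏ = −3ℏ.
cos θ = L_z/|L| = -3/√72, so θ ≈ 110.70°.

θ ≈ 110.70°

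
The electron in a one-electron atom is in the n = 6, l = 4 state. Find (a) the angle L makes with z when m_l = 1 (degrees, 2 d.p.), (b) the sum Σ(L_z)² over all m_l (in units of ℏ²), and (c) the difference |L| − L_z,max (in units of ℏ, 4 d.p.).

For m_l = 1: cos θ = 1/√20, θ ≈ 77.08°.
Σ m_l² = 60, so Σ(L_z)² = 60 ℏ².
|L| − L_z,max = (2√5 − 4)ℏ ≈ 0.4721ℏ.

θ(m_l=1) ≈ 77.08°; Σ(L_z)² = 60 ℏ²; |L|−L_z,max ≈ 0.4721ℏ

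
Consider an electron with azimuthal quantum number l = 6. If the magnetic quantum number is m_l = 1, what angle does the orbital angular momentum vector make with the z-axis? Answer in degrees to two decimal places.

θ ≈ 81.12°

|L| = √(l(l+1)) ℏ = √42 ℏ.
L_z = m_l ℏ = 1ℏ.
cos θ = L_z/|L| = 1/√42, so θ ≈ 81.12°.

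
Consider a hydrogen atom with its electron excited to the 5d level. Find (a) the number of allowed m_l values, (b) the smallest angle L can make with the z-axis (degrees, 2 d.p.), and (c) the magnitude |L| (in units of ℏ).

5 values; θ_min ≈ 35.26°; |L| = √6 ℏ ≈ 2.449ℏ

The 5d level has l = 2.
There are 2l+1 = 5 values of m_l.
cos θ_min = 2/√6, so θ_min ≈ 35.26°.
|L| = ℏ√(2·3) = √6 ℏ ≈ 2.449ℏ.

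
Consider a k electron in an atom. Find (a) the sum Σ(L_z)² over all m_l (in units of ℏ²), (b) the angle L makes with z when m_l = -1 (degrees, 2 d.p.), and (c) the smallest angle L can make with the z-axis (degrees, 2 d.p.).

Σ(L_z)² = 280 ℏ²; θ(m_l=-1) ≈ 97.68°; θ_min ≈ 20.70°

A k state has l = 7.
Σ m_l² = 280, so Σ(L_z)² = 280 ℏ².
For m_l = -1: cos θ = -1/√56, θ ≈ 97.68°.
cos θ_min = 7/√56, so θ_min ≈ 20.70°.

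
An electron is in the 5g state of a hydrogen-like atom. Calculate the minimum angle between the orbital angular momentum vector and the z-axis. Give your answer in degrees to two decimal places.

The 5g subshell has l = 4.
|L| = √(l(l+1)) ℏ = 2√5 ℏ.
The smallest angle corresponds to the largest L_z, i.e. m_l = l = 4, giving L_z = 4ℏ.
cos θ_min = 4/√20, so θ_min ≈ 26.57°.

θ_min ≈ 26.57°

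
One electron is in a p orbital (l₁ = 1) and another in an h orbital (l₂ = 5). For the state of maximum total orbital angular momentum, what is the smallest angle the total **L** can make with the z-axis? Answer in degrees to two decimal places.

The total orbital quantum number L ranges from |l₁ − l₂| to l₁ + l₂ in integer steps.
Allowed values: L = 4, 5, 6.
The maximum is L = 6, with |L_tot| = ℏ√(6·7) = √42 ℏ.
The minimum angle with z is arccos(6/√42) ≈ 22.21°.

θ_min ≈ 22.21°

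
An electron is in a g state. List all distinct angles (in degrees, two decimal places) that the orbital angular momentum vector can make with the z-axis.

A g state has l = 4.
|L|² = l(l+1)ℏ² = 20ℏ², so |L| = 2√5 ℏ.
cos θ = m_l/√20 for each m_l ∈ {-4, -3, -2, -1, 0, 1, 2, 3, 4}.

θ ∈ {26.57°, 47.87°, 63.43°, 77.08°, 90.00°, 102.92°, 116.57°, 132.13°, 153.43°}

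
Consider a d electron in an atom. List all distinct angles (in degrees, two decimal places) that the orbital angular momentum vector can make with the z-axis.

θ ∈ {35.26°, 65.91°, 90.00°, 114.09°, 144.74°}

The letter d corresponds to l = 2.
|L| = ℏ√(l(l+1)) = √6 ℏ.
cos θ = m_l/√6 for each m_l ∈ {-2, -1, 0, 1, 2}.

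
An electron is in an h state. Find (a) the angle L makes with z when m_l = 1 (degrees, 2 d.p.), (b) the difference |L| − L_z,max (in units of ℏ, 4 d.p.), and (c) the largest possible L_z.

H corresponds to l = 5.
For m_l = 1: cos θ = 1/√30, θ ≈ 79.48°.
|L| − L_z,max = (√30 − 5)ℏ ≈ 0.4772ℏ.
L_z,max = lℏ = 5ℏ.

θ(m_l=1) ≈ 79.48°; |L|−L_z,max ≈ 0.4772ℏ; L_z,max = 5ℏ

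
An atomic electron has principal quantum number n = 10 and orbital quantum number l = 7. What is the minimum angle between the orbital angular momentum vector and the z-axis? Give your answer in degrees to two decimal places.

|L| = ℏ√(l(l+1)) = 2√14 ℏ.
The smallest angle corresponds to the largest L_z, i.e. m_l = l = 7, giving L_z = 7ℏ.
cos θ_min = 7/√56, so θ_min ≈ 20.70°.

θ_min ≈ 20.70°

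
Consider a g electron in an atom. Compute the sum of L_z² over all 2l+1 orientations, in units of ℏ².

Σ(L_z)² = 60 ℏ²

A g state has l = 4.
m_l ∈ {-4, -3, -2, -1, 0, 1, 2, 3, 4}.
Σ m_l² = 2·(1 + 4 + 9 + 16) = 60.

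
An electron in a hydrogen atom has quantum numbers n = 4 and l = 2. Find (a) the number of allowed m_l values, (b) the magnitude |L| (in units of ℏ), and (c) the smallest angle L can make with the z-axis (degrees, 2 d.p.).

5 values; |L| = √6 ℏ ≈ 2.449ℏ; θ_min ≈ 35.26°

There are 2l+1 = 5 values of m_l.
|L| = ℏ√(2·3) = √6 ℏ ≈ 2.449ℏ.
cos θ_min = 2/√6, so θ_min ≈ 35.26°.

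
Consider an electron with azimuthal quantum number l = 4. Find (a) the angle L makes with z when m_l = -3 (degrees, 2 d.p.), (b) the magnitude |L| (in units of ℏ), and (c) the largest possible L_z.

θ(m_l=-3) ≈ 132.13°; |L| = 2√5 ℏ ≈ 4.472ℏ; L_z,max = 4ℏ

For m_l = -3: cos θ = -3/√20, θ ≈ 132.13°.
|L| = ℏ√(4·5) = 2√5 ℏ ≈ 4.472ℏ.
L_z,max = lℏ = 4ℏ.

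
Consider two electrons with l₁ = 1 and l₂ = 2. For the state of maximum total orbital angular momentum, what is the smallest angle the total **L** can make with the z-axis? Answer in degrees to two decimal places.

Angular momentum addition gives L = |l₁ − l₂|, …, l₁ + l₂.
Allowed values: L = 1, 2, 3.
The maximum is L = 3, with |L_tot| = ℏ√(3·4) = 2√3 ℏ.
The minimum angle with z is arccos(3/√12) ≈ 30.00°.

θ_min ≈ 30.00°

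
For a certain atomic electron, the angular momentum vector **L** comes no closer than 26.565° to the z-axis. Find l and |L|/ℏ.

At minimum angle, m_l = l, so cos θ = l/√(l(l+1)); cos²θ = l/(l+1) = 0.8000.
Solving: l = 4.
Then |L| = ℏ√(4·5) = 2√5 ℏ.

l = 4, |L| = 2√5 ℏ ≈ 4.472ℏ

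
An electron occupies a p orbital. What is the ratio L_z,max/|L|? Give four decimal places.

L_z,max/|L| = 0.7071

P corresponds to l = 1.
|L| = √2 ℏ ≈ 1.4142ℏ, while L_z,max = lℏ = 1ℏ.
L_z,max/|L| = 1/√2 = 0.7071.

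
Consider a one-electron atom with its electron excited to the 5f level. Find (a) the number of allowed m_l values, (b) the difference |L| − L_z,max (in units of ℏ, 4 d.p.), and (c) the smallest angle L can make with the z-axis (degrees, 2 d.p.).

7 values; |L|−L_z,max ≈ 0.4641ℏ; θ_min ≈ 30.00°

The 5f level has l = 3.
There are 2l+1 = 7 values of m_l.
|L| − L_z,max = (2√3 − 3)ℏ ≈ 0.4641ℏ.
cos θ_min = 3/√12, so θ_min ≈ 30.00°.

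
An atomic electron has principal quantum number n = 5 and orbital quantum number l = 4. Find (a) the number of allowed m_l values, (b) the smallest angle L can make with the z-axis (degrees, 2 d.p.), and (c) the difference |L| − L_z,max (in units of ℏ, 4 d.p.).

There are 2l+1 = 9 values of m_l.
cos θ_min = 4/√20, so θ_min ≈ 26.57°.
|L| − L_z,max = (2√5 − 4)ℏ ≈ 0.4721ℏ.

9 values; θ_min ≈ 26.57°; |L|−L_z,max ≈ 0.4721ℏ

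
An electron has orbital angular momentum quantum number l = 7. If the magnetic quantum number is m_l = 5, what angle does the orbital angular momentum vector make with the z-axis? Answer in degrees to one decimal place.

θ ≈ 48.1°

|L| = ℏ√(l(l+1)) = 2√14 ℏ.
L_z = m_l ℏ = 5ℏ.
cos θ = L_z/|L| = 5/√56, so θ ≈ 48.1°.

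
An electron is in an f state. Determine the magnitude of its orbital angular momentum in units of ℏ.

|L| = 2√3 ℏ ≈ 3.464ℏ

An f state has l = 3.
|L| = ℏ√(l(l+1)) = ℏ√(3·4) = 2√3 ℏ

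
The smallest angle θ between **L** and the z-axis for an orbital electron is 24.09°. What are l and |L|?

l = 5, |L| = √30 ℏ ≈ 5.477ℏ

cos²θ_min = l/(l+1) = 0.8334.
Solving: l = 5.
Then |L| = ℏ√(5·6) = √30 ℏ.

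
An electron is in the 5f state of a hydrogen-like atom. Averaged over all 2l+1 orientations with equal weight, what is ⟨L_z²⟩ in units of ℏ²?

⟨L_z²⟩ = 4 ℏ²

The 5f subshell has l = 3.
m_l runs from −3 to 3, i.e. {-3, -2, -1, 0, 1, 2, 3}.
⟨L_z²⟩ = ℏ²·(Σ m_l²)/(2l+1) = ℏ²·28/7 = 4ℏ².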